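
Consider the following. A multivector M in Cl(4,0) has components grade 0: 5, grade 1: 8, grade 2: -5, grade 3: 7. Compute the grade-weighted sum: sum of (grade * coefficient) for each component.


Grade-weighted sum = sum of grade_k * coefficient_k
0*5 = 0
1*8 = 8
2*(-5) = -10
3*7 = 21
Total = 0 + 8 + (-10) + 21 = 19


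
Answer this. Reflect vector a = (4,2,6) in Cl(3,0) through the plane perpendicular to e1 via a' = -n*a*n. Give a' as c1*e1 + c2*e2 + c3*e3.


Reflection formula: a' = -n*a*n, with n = e1 (unit vector, n^2 = 1).
For reflection through hyperplane perp to e1:
The component along e1 flips sign, others stay.
a = (4, 2, 6)
a' = (-4, 2, 6)
a' = -4*e1 + 2*e2 + 6*e3


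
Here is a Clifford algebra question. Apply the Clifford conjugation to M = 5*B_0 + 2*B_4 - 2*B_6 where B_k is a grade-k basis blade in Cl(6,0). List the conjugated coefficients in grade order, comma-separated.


Clifford conjugate sign for grade k: (-1)^(k(k+1)/2)
Grade 0: (-1)^(0*1/2) = (-1)^0 = 1, coeff 5 -> 5
Grade 4: (-1)^(4*5/2) = (-1)^10 = 1, coeff 2 -> 2
Grade 6: (-1)^(6*7/2) = (-1)^21 = -1, coeff -2 -> 2
Conjugated coefficients: 5, 2, 2


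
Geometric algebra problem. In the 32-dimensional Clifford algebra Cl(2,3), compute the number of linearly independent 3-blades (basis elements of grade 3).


Number of grade-k basis blades in Cl(p,q) with n = p + q is C(n, k).
n = 2 + 3 = 5
C(5, 3) = 5! / (3! * 2!)
= 120 / (6 * 2)
= 10


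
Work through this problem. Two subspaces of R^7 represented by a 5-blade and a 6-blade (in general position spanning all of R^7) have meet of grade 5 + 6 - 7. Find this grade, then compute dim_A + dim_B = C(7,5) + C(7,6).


Meet grade = grade(A) + grade(B) - n
= 5 + 6 - 7 = 4
C(7,5) = 21
C(7,6) = 7
dim_A + dim_B = 21 + 7 = 28


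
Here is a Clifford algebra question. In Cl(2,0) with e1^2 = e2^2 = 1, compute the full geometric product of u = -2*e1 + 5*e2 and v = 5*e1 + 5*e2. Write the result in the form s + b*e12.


Expand: (-2*e1 + 5*e2)(5*e1 + 5*e2)
= (-2)*5*e1e1 + (-2)*5*e1e2 + 5*5*e2e1 + 5*5*e2e2
Using e1^2 = e2^2 = 1, e2e1 = -e1e2:
Scalar part s = (-2)*5 + 5*5 = -10 + 25 = 15
Bivector part b = (-2)*5 - 5*5 = -10 - 25 = -35
uv = 15 - 35*e12


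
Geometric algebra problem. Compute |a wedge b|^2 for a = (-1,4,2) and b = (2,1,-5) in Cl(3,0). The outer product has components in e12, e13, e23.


a wedge b = (a1*b2 - a2*b1)*e12 + (a1*b3 - a3*b1)*e13 + (a2*b3 - a3*b2)*e23
e12 coeff: (-1)*1 - 4*2 = -1 - 8 = -9
e13 coeff: (-1)*(-5) - 2*2 = 5 - 4 = 1
e23 coeff: 4*(-5) - 2*1 = -20 - 2 = -22
|a wedge b|^2 = (-9)^2 + 1^2 + (-22)^2
= 81 + 1 + 484
= 566


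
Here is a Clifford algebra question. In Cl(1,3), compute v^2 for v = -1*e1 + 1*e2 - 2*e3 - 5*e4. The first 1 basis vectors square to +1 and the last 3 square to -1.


v^2 = sum of c_i^2 * e_i^2
Positive signature terms (e_i^2 = +1): (-1)^2 = 1
Negative signature terms (e_j^2 = -1): 1^2 + (-2)^2 + (-5)^2 = 30
v^2 = 1 - 30 = -29


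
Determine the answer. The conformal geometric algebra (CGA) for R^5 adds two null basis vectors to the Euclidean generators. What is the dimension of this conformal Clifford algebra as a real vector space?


The conformal model of R^5 uses Cl(6,1): the 5 Euclidean generators plus two extra orthogonal generators e+ (e+^2 = +1) and e- (e-^2 = -1), from which the null vectors e0, einf are built.
Number of generators m = 5 + 2 = 7.
dim Cl(p,q) = 2^m = 2^7 = 128


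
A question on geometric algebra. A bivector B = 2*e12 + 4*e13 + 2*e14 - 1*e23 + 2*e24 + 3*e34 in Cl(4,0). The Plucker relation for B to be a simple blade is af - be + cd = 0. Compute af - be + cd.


Plucker relation: af - be + cd
a*f = 2*3 = 6
b*e = 4*2 = 8
c*d = 2*(-1) = -2
af - be + cd = 6 - 8 + (-2)
= -4


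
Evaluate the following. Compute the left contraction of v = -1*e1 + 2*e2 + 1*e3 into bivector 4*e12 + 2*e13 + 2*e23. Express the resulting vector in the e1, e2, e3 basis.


Left contraction v _| B = <vB>_1 (grade-1 part of the geometric product vB).
Using e1_|e12 = e2, e2_|e12 = -e1, e1_|e13 = e3, e3_|e13 = -e1, e2_|e23 = e3, e3_|e23 = -e2:
e1 coeff: -v2*b12 - v3*b13 = -(2)*(4) - (1)*(2) = -10
e2 coeff: v1*b12 - v3*b23 = (-1)*(4) - (1)*(2) = -6
e3 coeff: v1*b13 + v2*b23 = (-1)*(2) + (2)*(2) = 2
v _| B = -10*e1 - 6*e2 + 2*e3


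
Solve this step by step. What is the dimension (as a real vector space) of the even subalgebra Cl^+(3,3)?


Even subalgebra dimension = 2^(n-1)
n = 3 + 3 = 6
2^(6 - 1) = 2^5 = 32
Verification: sum of C(6,k) for even k = 1 + 15 + 15 + 1 = 32
Result = 32


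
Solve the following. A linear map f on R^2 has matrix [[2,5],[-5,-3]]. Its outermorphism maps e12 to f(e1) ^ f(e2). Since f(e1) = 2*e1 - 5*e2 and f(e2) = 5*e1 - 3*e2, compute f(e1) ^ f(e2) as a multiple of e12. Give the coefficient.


The outermorphism of a linear map f sends e1^e2 to f(e1)^f(e2).
f(e1) = 2*e1 - 5*e2
f(e2) = 5*e1 - 3*e2
f(e1) ^ f(e2) = (2*e1 - 5*e2) ^ (5*e1 - 3*e2)
= 2*(-3)*e12 + (-5)*5*e21
= (-6 - (-25))*e12
= 19*e12
Coefficient = 19


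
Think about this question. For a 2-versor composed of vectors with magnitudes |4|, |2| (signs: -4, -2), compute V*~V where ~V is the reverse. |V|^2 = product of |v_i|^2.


Each vector v_i has |v_i|^2 = s_i^2
Squared scales: (-4)^2 = 16, (-2)^2 = 4
|V|^2 = 16 * 4
= 64


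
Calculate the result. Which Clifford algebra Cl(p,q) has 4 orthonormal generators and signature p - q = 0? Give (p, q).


We need p + q = 4 and p - q = 0.
Adding: 2p = 4 + 0 = 4, so p = 2.
Then q = 4 - 2 = 2.
(p, q) = (2, 2)


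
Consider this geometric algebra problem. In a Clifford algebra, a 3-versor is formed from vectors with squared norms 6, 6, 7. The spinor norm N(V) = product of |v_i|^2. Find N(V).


Spinor norm N(V) = |v1|^2 * |v2|^2 * ... * |v3|^2
= 6 * 6 * 7
Running product: 6, 36, 252
N(V) = 252


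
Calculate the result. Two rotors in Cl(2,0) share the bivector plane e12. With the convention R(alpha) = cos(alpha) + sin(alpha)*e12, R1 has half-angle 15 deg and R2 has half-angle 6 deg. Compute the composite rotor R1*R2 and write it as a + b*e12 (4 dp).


Same-plane rotors commute and their half-angles add:
R1*R2 = cos(a1 + a2) + sin(a1 + a2)*e12.
a1 + a2 = 15 + 6 = 21 deg
cos(21 deg) = 0.9336
sin(21 deg) = 0.3584
R1*R2 = 0.9336 + 0.3584*e12


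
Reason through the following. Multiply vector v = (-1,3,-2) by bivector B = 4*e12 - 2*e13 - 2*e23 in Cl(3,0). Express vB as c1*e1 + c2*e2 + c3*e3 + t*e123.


vB has grade-1 (vector) and grade-3 (trivector) parts: vB = (v _| B) + (v ^ B).
Vector part <vB>_1:
  e1: -v2*b12 - v3*b13 = -(3)*(4) - (-2)*(-2) = -16
  e2: v1*b12 - v3*b23 = (-1)*(4) - (-2)*(-2) = -8
  e3: v1*b13 + v2*b23 = (-1)*(-2) + (3)*(-2) = -4
Trivector part <vB>_3:
  e123: v1*b23 - v2*b13 + v3*b12 = (-1)*(-2) - (3)*(-2) + (-2)*(4) = 0
vB = -16*e1 - 8*e2 - 4*e3 + 0*e123


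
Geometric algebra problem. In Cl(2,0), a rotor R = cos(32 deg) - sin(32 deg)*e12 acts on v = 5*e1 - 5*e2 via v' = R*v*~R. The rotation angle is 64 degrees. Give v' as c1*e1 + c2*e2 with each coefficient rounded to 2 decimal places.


Rotor R = cos(32deg) - sin(32deg)*e12
Rotation angle theta = 2 * 32 = 64 degrees
v' = R*v*~R rotates v by theta.
cos(64deg) = 0.4384, sin(64deg) = 0.8988
v'_1 = 5*cos(64deg) - (-5)*sin(64deg)
= 5*0.4384 - (-5)*0.8988
= 6.69
v'_2 = 5*sin(64deg) + (-5)*cos(64deg)
= 5*0.8988 + (-5)*0.4384
= 2.30
v' = 6.69*e1 + 2.30*e2


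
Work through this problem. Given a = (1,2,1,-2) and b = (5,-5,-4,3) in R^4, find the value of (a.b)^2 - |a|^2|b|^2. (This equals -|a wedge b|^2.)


a . b = 1*5 + 2*(-5) + 1*(-4) + (-2)*3
= 5 + (-10) + (-4) + (-6) = -15
|a|^2 = 1^2 + 2^2 + 1^2 + (-2)^2 = 10
|b|^2 = 5^2 + (-5)^2 + (-4)^2 + 3^2 = 75
(a.b)^2 = (-15)^2 = 225
|a|^2 * |b|^2 = 10 * 75 = 750
Result = 225 - 750 = -525


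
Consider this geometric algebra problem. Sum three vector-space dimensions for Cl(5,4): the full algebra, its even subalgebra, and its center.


n = 5 + 4 = 9
Total dim = 2^9 = 512
Even subalgebra dim = 2^8 = 256
n is odd, so center dim = 2
Sum = 512 + 256 + 2 = 770


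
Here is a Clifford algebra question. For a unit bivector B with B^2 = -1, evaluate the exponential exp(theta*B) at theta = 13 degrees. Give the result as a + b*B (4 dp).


For a unit bivector B with B^2 = -1, the exponential series gives
e^(theta*B) = cos(theta) + sin(theta)*B (the GA analogue of Euler's formula).
theta = 13 degrees = 0.226893 rad
cos(13 deg) = 0.9744
sin(13 deg) = 0.2250
exp(theta*B) = 0.9744 + 0.2250*B


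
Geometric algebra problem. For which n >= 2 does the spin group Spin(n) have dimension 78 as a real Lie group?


dim Spin(n) = dim so(n) = n(n-1)/2.
Solve n(n-1)/2 = 78, i.e. n^2 - n - 156 = 0.
Discriminant = 1 + 8*78 = 625
n = (1 + sqrt(625))/2 = (1 + 25)/2 = 13


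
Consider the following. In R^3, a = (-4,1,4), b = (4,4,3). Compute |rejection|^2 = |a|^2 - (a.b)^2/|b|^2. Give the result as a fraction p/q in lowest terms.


|a|^2 = (-4)^2 + 1^2 + 4^2 = 33
|b|^2 = 4^2 + 4^2 + 3^2 = 41
a . b = (-4)*4 + 1*4 + 4*3 = 0
(a.b)^2 = 0^2 = 0
|rej|^2 = 33 - 0/41
= (1353 - 0)/41
= 1353/41
In lowest terms: 33/1


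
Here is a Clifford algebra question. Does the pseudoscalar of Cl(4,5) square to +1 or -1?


The pseudoscalar I = e1...e_n (product of all n generators) of Cl(p,q) satisfies I^2 = (-1)^(q + n(n-1)/2).
p = 4, q = 5, n = p + q = 9
n(n-1)/2 = 9 * 8 / 2 = 36
Exponent = q + n(n-1)/2 = 5 + 36 = 41
I^2 = (-1)^41 = -1


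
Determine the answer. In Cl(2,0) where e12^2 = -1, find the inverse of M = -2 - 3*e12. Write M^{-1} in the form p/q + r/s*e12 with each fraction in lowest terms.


M = -2 - 3*e12, where e12^2 = -1.
Since M commutes with its reverse ~M = a - b*e12, M * ~M = a^2 - b^2*e12^2 = a^2 + b^2.
So M^{-1} = ~M / (a^2 + b^2) = (a - b*e12)/(a^2 + b^2).
a^2 + b^2 = 4 + 9 = 13
Scalar part = -2/13 = -2/13
Bivector coeff = 3/13 = 3/13
M^{-1} = -2/13 + 3/13*e12


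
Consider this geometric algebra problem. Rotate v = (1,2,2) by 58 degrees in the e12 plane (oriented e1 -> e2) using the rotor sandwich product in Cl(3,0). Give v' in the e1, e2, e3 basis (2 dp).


Rotor R = cos(29deg) - sin(29deg)*e12
Rotation angle theta = 2 * 29 = 58 degrees in the e12 plane (e1 -> e2).
The component perpendicular to the plane (e3) is invariant: v'_3 = v3 = 2.00
cos(58deg) = 0.5299, sin(58deg) = 0.8480
v'_1 = v1*cos(theta) - v2*sin(theta) = 1*0.5299 - 2*0.8480 = -1.17
v'_2 = v1*sin(theta) + v2*cos(theta) = 1*0.8480 + 2*0.5299 = 1.91
v' = -1.17*e1 + 1.91*e2 + 2.00*e3


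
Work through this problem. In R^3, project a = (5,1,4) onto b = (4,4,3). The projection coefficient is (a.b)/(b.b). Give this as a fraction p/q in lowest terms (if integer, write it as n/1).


Projection coefficient = (a . b) / (b . b)
a . b = 5*4 + 1*4 + 4*3
= 20 + 4 + 12 = 36
b . b = 4^2 + 4^2 + 3^2
= 16 + 16 + 9 = 41
Coefficient = 36/41
In lowest terms: 36/41


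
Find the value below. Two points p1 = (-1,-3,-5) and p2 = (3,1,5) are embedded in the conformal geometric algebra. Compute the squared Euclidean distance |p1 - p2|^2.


p1 - p2 = (-4, -4, -10)
|p1 - p2|^2 = (-4)^2 + (-4)^2 + (-10)^2
= 16 + 16 + 100
= 132


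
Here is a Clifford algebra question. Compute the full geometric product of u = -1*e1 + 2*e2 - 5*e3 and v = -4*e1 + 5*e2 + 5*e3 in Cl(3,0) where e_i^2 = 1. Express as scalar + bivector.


In Cl(3,0): e_i^2 = 1, e_ie_j = -e_je_i for i != j.
Scalar part = u . v = (-1)*(-4) + 2*5 + (-5)*5
= 4 + 10 + (-25) = -11
e12 coeff = (-1)*5 - 2*(-4) = -5 - (-8) = 3
e13 coeff = (-1)*5 - (-5)*(-4) = -5 - 20 = -25
e23 coeff = 2*5 - (-5)*5 = 10 - (-25) = 35
uv = -11 + 3*e12 - 25*e13 + 35*e23


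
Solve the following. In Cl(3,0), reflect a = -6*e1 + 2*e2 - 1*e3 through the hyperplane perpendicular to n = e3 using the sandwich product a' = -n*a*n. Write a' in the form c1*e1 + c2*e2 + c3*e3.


Reflection formula: a' = -n*a*n, with n = e3 (unit vector, n^2 = 1).
For reflection through hyperplane perp to e3:
The component along e3 flips sign, others stay.
a = (-6, 2, -1)
a' = (-6, 2, 1)
a' = -6*e1 + 2*e2 + 1*e3


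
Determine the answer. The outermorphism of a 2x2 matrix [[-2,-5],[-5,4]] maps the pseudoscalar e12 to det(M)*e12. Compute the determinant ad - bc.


The outermorphism of a linear map f sends e1^e2 to f(e1)^f(e2).
f(e1) = -2*e1 - 5*e2
f(e2) = -5*e1 + 4*e2
f(e1) ^ f(e2) = (-2*e1 - 5*e2) ^ (-5*e1 + 4*e2)
= (-2)*4*e12 + (-5)*(-5)*e21
= (-8 - 25)*e12
= -33*e12
Coefficient = -33


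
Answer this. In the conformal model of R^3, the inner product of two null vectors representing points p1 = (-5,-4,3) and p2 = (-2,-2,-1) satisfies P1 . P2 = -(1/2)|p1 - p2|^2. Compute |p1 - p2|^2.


p1 - p2 = (-3, -2, 4)
|p1 - p2|^2 = (-3)^2 + (-2)^2 + 4^2
= 9 + 4 + 16
= 29


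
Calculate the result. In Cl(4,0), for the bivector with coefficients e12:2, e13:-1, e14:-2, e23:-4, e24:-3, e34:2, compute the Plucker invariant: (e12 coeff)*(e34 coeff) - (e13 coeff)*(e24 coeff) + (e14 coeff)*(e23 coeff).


Plucker relation: af - be + cd
a*f = 2*2 = 4
b*e = (-1)*(-3) = 3
c*d = (-2)*(-4) = 8
af - be + cd = 4 - 3 + 8
= 9


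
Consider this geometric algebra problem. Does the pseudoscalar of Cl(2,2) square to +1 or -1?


The pseudoscalar I = e1...e_n (product of all n generators) of Cl(p,q) satisfies I^2 = (-1)^(q + n(n-1)/2).
p = 2, q = 2, n = p + q = 4
n(n-1)/2 = 4 * 3 / 2 = 6
Exponent = q + n(n-1)/2 = 2 + 6 = 8
I^2 = (-1)^8 = +1


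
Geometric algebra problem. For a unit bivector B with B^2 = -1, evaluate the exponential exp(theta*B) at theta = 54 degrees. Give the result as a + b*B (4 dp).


For a unit bivector B with B^2 = -1, the exponential series gives
e^(theta*B) = cos(theta) + sin(theta)*B (the GA analogue of Euler's formula).
theta = 54 degrees = 0.942478 rad
cos(54 deg) = 0.5878
sin(54 deg) = 0.8090
exp(theta*B) = 0.5878 + 0.8090*B


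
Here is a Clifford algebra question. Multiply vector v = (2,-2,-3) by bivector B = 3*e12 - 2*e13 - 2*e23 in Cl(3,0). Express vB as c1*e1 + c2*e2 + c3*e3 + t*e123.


vB has grade-1 (vector) and grade-3 (trivector) parts: vB = (v _| B) + (v ^ B).
Vector part <vB>_1:
  e1: -v2*b12 - v3*b13 = -(-2)*(3) - (-3)*(-2) = 0
  e2: v1*b12 - v3*b23 = (2)*(3) - (-3)*(-2) = 0
  e3: v1*b13 + v2*b23 = (2)*(-2) + (-2)*(-2) = 0
Trivector part <vB>_3:
  e123: v1*b23 - v2*b13 + v3*b12 = (2)*(-2) - (-2)*(-2) + (-3)*(3) = -17
vB = 0*e1 + 0*e2 + 0*e3 - 17*e123


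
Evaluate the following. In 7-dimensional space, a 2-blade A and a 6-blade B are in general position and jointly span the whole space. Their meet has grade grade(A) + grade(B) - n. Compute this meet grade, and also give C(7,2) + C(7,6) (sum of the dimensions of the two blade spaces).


Meet grade = grade(A) + grade(B) - n
= 2 + 6 - 7 = 1
C(7,2) = 21
C(7,6) = 7
dim_A + dim_B = 21 + 7 = 28


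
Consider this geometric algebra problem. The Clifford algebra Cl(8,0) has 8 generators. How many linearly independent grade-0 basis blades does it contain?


Number of grade-k basis blades in Cl(p,q) with n = p + q is C(n, k).
n = 8 + 0 = 8
C(8, 0) = 8! / (0! * 8!)
= 40320 / (1 * 40320)
= 1


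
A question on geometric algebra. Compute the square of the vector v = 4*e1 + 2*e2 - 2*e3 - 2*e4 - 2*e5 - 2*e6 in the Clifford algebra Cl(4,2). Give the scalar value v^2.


v^2 = sum of c_i^2 * e_i^2
Positive signature terms (e_i^2 = +1): 4^2 + 2^2 + (-2)^2 + (-2)^2 = 28
Negative signature terms (e_j^2 = -1): (-2)^2 + (-2)^2 = 8
v^2 = 28 - 8 = 20


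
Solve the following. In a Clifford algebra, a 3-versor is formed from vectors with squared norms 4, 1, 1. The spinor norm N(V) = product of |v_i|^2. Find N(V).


Spinor norm N(V) = |v1|^2 * |v2|^2 * ... * |v3|^2
= 4 * 1 * 1
Running product: 4, 4, 4
N(V) = 4


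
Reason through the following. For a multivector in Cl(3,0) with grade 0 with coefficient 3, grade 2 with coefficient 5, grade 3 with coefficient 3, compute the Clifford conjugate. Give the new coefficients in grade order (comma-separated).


Clifford conjugate sign for grade k: (-1)^(k(k+1)/2)
Grade 0: (-1)^(0*1/2) = (-1)^0 = 1, coeff 3 -> 3
Grade 2: (-1)^(2*3/2) = (-1)^3 = -1, coeff 5 -> -5
Grade 3: (-1)^(3*4/2) = (-1)^6 = 1, coeff 3 -> 3
Conjugated coefficients: 3, -5, 3


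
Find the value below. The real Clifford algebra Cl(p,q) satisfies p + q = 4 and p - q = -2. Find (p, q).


We need p + q = 4 and p - q = -2.
Adding: 2p = 4 + (-2) = 2, so p = 1.
Then q = 4 - 1 = 3.
(p, q) = (1, 3)


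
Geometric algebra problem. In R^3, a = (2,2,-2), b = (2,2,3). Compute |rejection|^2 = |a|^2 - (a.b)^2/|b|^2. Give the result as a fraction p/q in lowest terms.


|a|^2 = 2^2 + 2^2 + (-2)^2 = 12
|b|^2 = 2^2 + 2^2 + 3^2 = 17
a . b = 2*2 + 2*2 + (-2)*3 = 2
(a.b)^2 = 2^2 = 4
|rej|^2 = 12 - 4/17
= (204 - 4)/17
= 200/17
In lowest terms: 200/17


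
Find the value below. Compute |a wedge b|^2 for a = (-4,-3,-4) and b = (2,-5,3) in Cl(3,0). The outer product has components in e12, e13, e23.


a wedge b = (a1*b2 - a2*b1)*e12 + (a1*b3 - a3*b1)*e13 + (a2*b3 - a3*b2)*e23
e12 coeff: (-4)*(-5) - (-3)*2 = 20 - (-6) = 26
e13 coeff: (-4)*3 - (-4)*2 = -12 - (-8) = -4
e23 coeff: (-3)*3 - (-4)*(-5) = -9 - 20 = -29
|a wedge b|^2 = 26^2 + (-4)^2 + (-29)^2
= 676 + 16 + 841
= 1533


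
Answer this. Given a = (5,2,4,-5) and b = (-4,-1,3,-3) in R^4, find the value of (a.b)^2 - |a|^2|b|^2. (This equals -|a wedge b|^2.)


a . b = 5*(-4) + 2*(-1) + 4*3 + (-5)*(-3)
= -20 + (-2) + 12 + 15 = 5
|a|^2 = 5^2 + 2^2 + 4^2 + (-5)^2 = 70
|b|^2 = (-4)^2 + (-1)^2 + 3^2 + (-3)^2 = 35
(a.b)^2 = 5^2 = 25
|a|^2 * |b|^2 = 70 * 35 = 2450
Result = 25 - 2450 = -2425


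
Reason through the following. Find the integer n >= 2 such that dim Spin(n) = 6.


dim Spin(n) = dim so(n) = n(n-1)/2.
Solve n(n-1)/2 = 6, i.e. n^2 - n - 12 = 0.
Discriminant = 1 + 8*6 = 49
n = (1 + sqrt(49))/2 = (1 + 7)/2 = 4


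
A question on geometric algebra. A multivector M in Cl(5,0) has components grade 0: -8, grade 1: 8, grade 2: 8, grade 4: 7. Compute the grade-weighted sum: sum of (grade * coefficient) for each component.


Grade-weighted sum = sum of grade_k * coefficient_k
0*(-8) = 0
1*8 = 8
2*8 = 16
4*7 = 28
Total = 0 + 8 + 16 + 28 = 52


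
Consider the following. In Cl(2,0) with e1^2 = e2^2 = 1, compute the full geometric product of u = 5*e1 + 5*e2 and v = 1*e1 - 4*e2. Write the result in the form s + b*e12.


Expand: (5*e1 + 5*e2)(1*e1 - 4*e2)
= 5*1*e1e1 + 5*(-4)*e1e2 + 5*1*e2e1 + 5*(-4)*e2e2
Using e1^2 = e2^2 = 1, e2e1 = -e1e2:
Scalar part s = 5*1 + 5*(-4) = 5 + (-20) = -15
Bivector part b = 5*(-4) - 5*1 = -20 - 5 = -25
uv = -15 - 25*e12


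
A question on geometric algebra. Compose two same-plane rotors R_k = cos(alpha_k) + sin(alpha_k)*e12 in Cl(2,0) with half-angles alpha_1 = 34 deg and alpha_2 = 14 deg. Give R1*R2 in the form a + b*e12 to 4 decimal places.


Same-plane rotors commute and their half-angles add:
R1*R2 = cos(a1 + a2) + sin(a1 + a2)*e12.
a1 + a2 = 34 + 14 = 48 deg
cos(48 deg) = 0.6691
sin(48 deg) = 0.7431
R1*R2 = 0.6691 + 0.7431*e12


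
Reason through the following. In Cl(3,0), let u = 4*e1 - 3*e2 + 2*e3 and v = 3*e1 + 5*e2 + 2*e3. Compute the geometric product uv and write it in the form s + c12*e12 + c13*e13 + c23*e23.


In Cl(3,0): e_i^2 = 1, e_ie_j = -e_je_i for i != j.
Scalar part = u . v = 4*3 + (-3)*5 + 2*2
= 12 + (-15) + 4 = 1
e12 coeff = 4*5 - (-3)*3 = 20 - (-9) = 29
e13 coeff = 4*2 - 2*3 = 8 - 6 = 2
e23 coeff = (-3)*2 - 2*5 = -6 - 10 = -16
uv = 1 + 29*e12 + 2*e13 - 16*e23


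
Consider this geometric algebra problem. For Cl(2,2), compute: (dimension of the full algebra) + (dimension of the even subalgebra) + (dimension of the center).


n = 2 + 2 = 4
Total dim = 2^4 = 16
Even subalgebra dim = 2^3 = 8
n is even, so center dim = 1
Sum = 16 + 8 + 1 = 25


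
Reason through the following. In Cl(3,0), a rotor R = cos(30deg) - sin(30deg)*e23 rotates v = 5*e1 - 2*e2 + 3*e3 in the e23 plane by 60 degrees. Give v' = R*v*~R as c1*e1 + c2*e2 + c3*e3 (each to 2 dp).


Rotor R = cos(30deg) - sin(30deg)*e23
Rotation angle theta = 2 * 30 = 60 degrees in the e23 plane (e2 -> e3).
The component perpendicular to the plane (e1) is invariant: v'_1 = v1 = 5.00
cos(60deg) = 0.5000, sin(60deg) = 0.8660
v'_2 = v2*cos(theta) - v3*sin(theta) = -2*0.5000 - 3*0.8660 = -3.60
v'_3 = v2*sin(theta) + v3*cos(theta) = -2*0.8660 + 3*0.5000 = -0.23
v' = 5.00*e1 - 3.60*e2 - 0.23*e3


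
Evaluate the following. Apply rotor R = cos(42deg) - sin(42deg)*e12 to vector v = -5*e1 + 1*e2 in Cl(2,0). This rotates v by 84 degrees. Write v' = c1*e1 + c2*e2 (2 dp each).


Rotor R = cos(42deg) - sin(42deg)*e12
Rotation angle theta = 2 * 42 = 84 degrees
v' = R*v*~R rotates v by theta.
cos(84deg) = 0.1045, sin(84deg) = 0.9945
v'_1 = -5*cos(84deg) - 1*sin(84deg)
= -5*0.1045 - 1*0.9945
= -1.52
v'_2 = -5*sin(84deg) + 1*cos(84deg)
= -5*0.9945 + 1*0.1045
= -4.87
v' = -1.52*e1 - 4.87*e2


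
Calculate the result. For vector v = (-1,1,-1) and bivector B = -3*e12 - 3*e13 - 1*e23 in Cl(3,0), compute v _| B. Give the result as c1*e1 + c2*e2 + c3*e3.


Left contraction v _| B = <vB>_1 (grade-1 part of the geometric product vB).
Using e1_|e12 = e2, e2_|e12 = -e1, e1_|e13 = e3, e3_|e13 = -e1, e2_|e23 = e3, e3_|e23 = -e2:
e1 coeff: -v2*b12 - v3*b13 = -(1)*(-3) - (-1)*(-3) = 0
e2 coeff: v1*b12 - v3*b23 = (-1)*(-3) - (-1)*(-1) = 2
e3 coeff: v1*b13 + v2*b23 = (-1)*(-3) + (1)*(-1) = 2
v _| B = 0*e1 + 2*e2 + 2*e3


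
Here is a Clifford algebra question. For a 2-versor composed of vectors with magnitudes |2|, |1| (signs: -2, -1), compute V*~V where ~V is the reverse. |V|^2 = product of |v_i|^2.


Each vector v_i has |v_i|^2 = s_i^2
Squared scales: (-2)^2 = 4, (-1)^2 = 1
|V|^2 = 4 * 1
= 4


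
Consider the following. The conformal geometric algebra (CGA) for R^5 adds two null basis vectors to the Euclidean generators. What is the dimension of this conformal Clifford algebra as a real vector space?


The conformal model of R^5 uses Cl(6,1): the 5 Euclidean generators plus two extra orthogonal generators e+ (e+^2 = +1) and e- (e-^2 = -1), from which the null vectors e0, einf are built.
Number of generators m = 5 + 2 = 7.
dim Cl(p,q) = 2^m = 2^7 = 128


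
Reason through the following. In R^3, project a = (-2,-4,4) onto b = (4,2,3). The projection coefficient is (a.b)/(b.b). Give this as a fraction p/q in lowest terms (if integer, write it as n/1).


Projection coefficient = (a . b) / (b . b)
a . b = (-2)*4 + (-4)*2 + 4*3
= -8 + (-8) + 12 = -4
b . b = 4^2 + 2^2 + 3^2
= 16 + 4 + 9 = 29
Coefficient = -4/29
In lowest terms: -4/29


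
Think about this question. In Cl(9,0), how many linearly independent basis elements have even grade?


Even subalgebra dimension = 2^(n-1)
n = 9 + 0 = 9
2^(9 - 1) = 2^8 = 256
Verification: sum of C(9,k) for even k = 1 + 36 + 126 + 84 + 9 = 256
Result = 256


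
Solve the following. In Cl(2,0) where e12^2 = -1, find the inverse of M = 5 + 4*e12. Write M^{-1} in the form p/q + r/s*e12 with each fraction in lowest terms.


M = 5 + 4*e12, where e12^2 = -1.
Since M commutes with its reverse ~M = a - b*e12, M * ~M = a^2 - b^2*e12^2 = a^2 + b^2.
So M^{-1} = ~M / (a^2 + b^2) = (a - b*e12)/(a^2 + b^2).
a^2 + b^2 = 25 + 16 = 41
Scalar part = 5/41 = 5/41
Bivector coeff = -4/41 = -4/41
M^{-1} = 5/41 - 4/41*e12


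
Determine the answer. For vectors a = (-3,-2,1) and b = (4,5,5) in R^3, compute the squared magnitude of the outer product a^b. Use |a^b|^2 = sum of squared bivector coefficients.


a wedge b = (a1*b2 - a2*b1)*e12 + (a1*b3 - a3*b1)*e13 + (a2*b3 - a3*b2)*e23
e12 coeff: (-3)*5 - (-2)*4 = -15 - (-8) = -7
e13 coeff: (-3)*5 - 1*4 = -15 - 4 = -19
e23 coeff: (-2)*5 - 1*5 = -10 - 5 = -15
|a wedge b|^2 = (-7)^2 + (-19)^2 + (-15)^2
= 49 + 361 + 225
= 635


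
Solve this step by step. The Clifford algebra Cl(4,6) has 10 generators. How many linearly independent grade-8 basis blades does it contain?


Number of grade-k basis blades in Cl(p,q) with n = p + q is C(n, k).
n = 4 + 6 = 10
C(10, 8) = 10! / (8! * 2!)
= 3628800 / (40320 * 2)
= 45


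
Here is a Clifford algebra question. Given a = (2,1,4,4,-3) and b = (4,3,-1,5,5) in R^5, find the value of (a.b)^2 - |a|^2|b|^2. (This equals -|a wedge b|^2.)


a . b = 2*4 + 1*3 + 4*(-1) + 4*5 + (-3)*5
= 8 + 3 + (-4) + 20 + (-15) = 12
|a|^2 = 2^2 + 1^2 + 4^2 + 4^2 + (-3)^2 = 46
|b|^2 = 4^2 + 3^2 + (-1)^2 + 5^2 + 5^2 = 76
(a.b)^2 = 12^2 = 144
|a|^2 * |b|^2 = 46 * 76 = 3496
Result = 144 - 3496 = -3352


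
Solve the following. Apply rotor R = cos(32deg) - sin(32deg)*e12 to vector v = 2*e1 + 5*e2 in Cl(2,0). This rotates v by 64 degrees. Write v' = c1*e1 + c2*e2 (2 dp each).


Rotor R = cos(32deg) - sin(32deg)*e12
Rotation angle theta = 2 * 32 = 64 degrees
v' = R*v*~R rotates v by theta.
cos(64deg) = 0.4384, sin(64deg) = 0.8988
v'_1 = 2*cos(64deg) - 5*sin(64deg)
= 2*0.4384 - 5*0.8988
= -3.62
v'_2 = 2*sin(64deg) + 5*cos(64deg)
= 2*0.8988 + 5*0.4384
= 3.99
v' = -3.62*e1 + 3.99*e2


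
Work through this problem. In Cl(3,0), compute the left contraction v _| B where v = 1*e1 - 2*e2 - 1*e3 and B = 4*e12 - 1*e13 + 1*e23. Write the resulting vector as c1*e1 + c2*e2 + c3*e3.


Left contraction v _| B = <vB>_1 (grade-1 part of the geometric product vB).
Using e1_|e12 = e2, e2_|e12 = -e1, e1_|e13 = e3, e3_|e13 = -e1, e2_|e23 = e3, e3_|e23 = -e2:
e1 coeff: -v2*b12 - v3*b13 = -(-2)*(4) - (-1)*(-1) = 7
e2 coeff: v1*b12 - v3*b23 = (1)*(4) - (-1)*(1) = 5
e3 coeff: v1*b13 + v2*b23 = (1)*(-1) + (-2)*(1) = -3
v _| B = 7*e1 + 5*e2 - 3*e3


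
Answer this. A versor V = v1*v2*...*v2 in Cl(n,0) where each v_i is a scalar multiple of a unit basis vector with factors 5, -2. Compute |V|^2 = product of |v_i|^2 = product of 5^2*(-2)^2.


Each vector v_i has |v_i|^2 = s_i^2
Squared scales: 5^2 = 25, (-2)^2 = 4
|V|^2 = 25 * 4
= 100


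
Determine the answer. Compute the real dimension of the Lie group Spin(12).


Spin(n) double-covers SO(n); both have Lie algebra so(n) of dimension n(n-1)/2.
n = 12
n(n-1) = 12 * 11 = 132
dim Spin(12) = 132/2 = 66


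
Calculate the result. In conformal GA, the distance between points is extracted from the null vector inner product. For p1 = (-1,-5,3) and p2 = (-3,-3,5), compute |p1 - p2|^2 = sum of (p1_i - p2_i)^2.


p1 - p2 = (2, -2, -2)
|p1 - p2|^2 = 2^2 + (-2)^2 + (-2)^2
= 4 + 4 + 4
= 12


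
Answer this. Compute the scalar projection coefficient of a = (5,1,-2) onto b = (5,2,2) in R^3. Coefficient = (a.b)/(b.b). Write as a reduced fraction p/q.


Projection coefficient = (a . b) / (b . b)
a . b = 5*5 + 1*2 + (-2)*2
= 25 + 2 + (-4) = 23
b . b = 5^2 + 2^2 + 2^2
= 25 + 4 + 4 = 33
Coefficient = 23/33
In lowest terms: 23/33


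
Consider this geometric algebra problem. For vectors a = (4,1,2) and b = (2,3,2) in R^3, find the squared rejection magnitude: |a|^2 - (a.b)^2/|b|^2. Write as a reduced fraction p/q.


|a|^2 = 4^2 + 1^2 + 2^2 = 21
|b|^2 = 2^2 + 3^2 + 2^2 = 17
a . b = 4*2 + 1*3 + 2*2 = 15
(a.b)^2 = 15^2 = 225
|rej|^2 = 21 - 225/17
= (357 - 225)/17
= 132/17
In lowest terms: 132/17


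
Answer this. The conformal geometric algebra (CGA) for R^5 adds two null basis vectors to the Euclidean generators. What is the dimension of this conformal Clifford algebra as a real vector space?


The conformal model of R^5 uses Cl(6,1): the 5 Euclidean generators plus two extra orthogonal generators e+ (e+^2 = +1) and e- (e-^2 = -1), from which the null vectors e0, einf are built.
Number of generators m = 5 + 2 = 7.
dim Cl(p,q) = 2^m = 2^7 = 128


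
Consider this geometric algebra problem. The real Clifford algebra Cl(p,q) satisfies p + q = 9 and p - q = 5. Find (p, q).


We need p + q = 9 and p - q = 5.
Adding: 2p = 9 + 5 = 14, so p = 7.
Then q = 9 - 7 = 2.
(p, q) = (7, 2)


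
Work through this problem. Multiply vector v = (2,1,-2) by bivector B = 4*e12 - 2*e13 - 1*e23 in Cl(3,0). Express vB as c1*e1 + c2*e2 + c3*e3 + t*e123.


vB has grade-1 (vector) and grade-3 (trivector) parts: vB = (v _| B) + (v ^ B).
Vector part <vB>_1:
  e1: -v2*b12 - v3*b13 = -(1)*(4) - (-2)*(-2) = -8
  e2: v1*b12 - v3*b23 = (2)*(4) - (-2)*(-1) = 6
  e3: v1*b13 + v2*b23 = (2)*(-2) + (1)*(-1) = -5
Trivector part <vB>_3:
  e123: v1*b23 - v2*b13 + v3*b12 = (2)*(-1) - (1)*(-2) + (-2)*(4) = -8
vB = -8*e1 + 6*e2 - 5*e3 - 8*e123


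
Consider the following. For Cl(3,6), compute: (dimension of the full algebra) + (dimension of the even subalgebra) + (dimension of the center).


n = 3 + 6 = 9
Total dim = 2^9 = 512
Even subalgebra dim = 2^8 = 256
n is odd, so center dim = 2
Sum = 512 + 256 + 2 = 770


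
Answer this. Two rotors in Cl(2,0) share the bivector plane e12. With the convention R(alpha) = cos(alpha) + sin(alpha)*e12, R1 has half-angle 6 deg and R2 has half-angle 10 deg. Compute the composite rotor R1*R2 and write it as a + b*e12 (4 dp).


Same-plane rotors commute and their half-angles add:
R1*R2 = cos(a1 + a2) + sin(a1 + a2)*e12.
a1 + a2 = 6 + 10 = 16 deg
cos(16 deg) = 0.9613
sin(16 deg) = 0.2756
R1*R2 = 0.9613 + 0.2756*e12


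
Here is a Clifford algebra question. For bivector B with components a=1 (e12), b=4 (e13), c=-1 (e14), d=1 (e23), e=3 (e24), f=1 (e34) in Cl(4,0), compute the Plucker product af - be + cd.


Plucker relation: af - be + cd
a*f = 1*1 = 1
b*e = 4*3 = 12
c*d = (-1)*1 = -1
af - be + cd = 1 - 12 + (-1)
= -12


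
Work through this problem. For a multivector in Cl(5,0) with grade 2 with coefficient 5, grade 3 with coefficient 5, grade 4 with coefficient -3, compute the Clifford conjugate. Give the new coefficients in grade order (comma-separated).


Clifford conjugate sign for grade k: (-1)^(k(k+1)/2)
Grade 2: (-1)^(2*3/2) = (-1)^3 = -1, coeff 5 -> -5
Grade 3: (-1)^(3*4/2) = (-1)^6 = 1, coeff 5 -> 5
Grade 4: (-1)^(4*5/2) = (-1)^10 = 1, coeff -3 -> -3
Conjugated coefficients: -5, 5, -3


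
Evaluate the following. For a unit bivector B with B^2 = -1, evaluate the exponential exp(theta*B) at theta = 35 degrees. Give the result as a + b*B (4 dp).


For a unit bivector B with B^2 = -1, the exponential series gives
e^(theta*B) = cos(theta) + sin(theta)*B (the GA analogue of Euler's formula).
theta = 35 degrees = 0.610865 rad
cos(35 deg) = 0.8192
sin(35 deg) = 0.5736
exp(theta*B) = 0.8192 + 0.5736*B


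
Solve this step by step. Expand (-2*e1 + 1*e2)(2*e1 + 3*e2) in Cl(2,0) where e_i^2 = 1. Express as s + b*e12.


Expand: (-2*e1 + 1*e2)(2*e1 + 3*e2)
= (-2)*2*e1e1 + (-2)*3*e1e2 + 1*2*e2e1 + 1*3*e2e2
Using e1^2 = e2^2 = 1, e2e1 = -e1e2:
Scalar part s = (-2)*2 + 1*3 = -4 + 3 = -1
Bivector part b = (-2)*3 - 1*2 = -6 - 2 = -8
uv = -1 - 8*e12


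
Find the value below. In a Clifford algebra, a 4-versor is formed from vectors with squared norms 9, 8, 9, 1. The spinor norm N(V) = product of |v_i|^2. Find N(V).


Spinor norm N(V) = |v1|^2 * |v2|^2 * ... * |v4|^2
= 9 * 8 * 9 * 1
Running product: 9, 72, 648, 648
N(V) = 648


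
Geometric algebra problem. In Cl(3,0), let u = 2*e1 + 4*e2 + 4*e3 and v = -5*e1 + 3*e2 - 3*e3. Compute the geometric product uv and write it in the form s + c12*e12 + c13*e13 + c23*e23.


In Cl(3,0): e_i^2 = 1, e_ie_j = -e_je_i for i != j.
Scalar part = u . v = 2*(-5) + 4*3 + 4*(-3)
= -10 + 12 + (-12) = -10
e12 coeff = 2*3 - 4*(-5) = 6 - (-20) = 26
e13 coeff = 2*(-3) - 4*(-5) = -6 - (-20) = 14
e23 coeff = 4*(-3) - 4*3 = -12 - 12 = -24
uv = -10 + 26*e12 + 14*e13 - 24*e23


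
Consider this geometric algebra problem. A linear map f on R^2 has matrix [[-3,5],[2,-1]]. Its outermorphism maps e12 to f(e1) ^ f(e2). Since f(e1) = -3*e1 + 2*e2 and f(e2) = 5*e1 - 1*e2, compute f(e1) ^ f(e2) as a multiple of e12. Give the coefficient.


The outermorphism of a linear map f sends e1^e2 to f(e1)^f(e2).
f(e1) = -3*e1 + 2*e2
f(e2) = 5*e1 - 1*e2
f(e1) ^ f(e2) = (-3*e1 + 2*e2) ^ (5*e1 - 1*e2)
= (-3)*(-1)*e12 + 2*5*e21
= (3 - 10)*e12
= -7*e12
Coefficient = -7


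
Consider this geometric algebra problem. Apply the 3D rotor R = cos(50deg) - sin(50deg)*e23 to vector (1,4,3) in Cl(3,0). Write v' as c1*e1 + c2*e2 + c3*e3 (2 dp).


Rotor R = cos(50deg) - sin(50deg)*e23
Rotation angle theta = 2 * 50 = 100 degrees in the e23 plane (e2 -> e3).
The component perpendicular to the plane (e1) is invariant: v'_1 = v1 = 1.00
cos(100deg) = -0.1736, sin(100deg) = 0.9848
v'_2 = v2*cos(theta) - v3*sin(theta) = 4*(-0.1736) - 3*0.9848 = -3.65
v'_3 = v2*sin(theta) + v3*cos(theta) = 4*0.9848 + 3*(-0.1736) = 3.42
v' = 1.00*e1 - 3.65*e2 + 3.42*e3


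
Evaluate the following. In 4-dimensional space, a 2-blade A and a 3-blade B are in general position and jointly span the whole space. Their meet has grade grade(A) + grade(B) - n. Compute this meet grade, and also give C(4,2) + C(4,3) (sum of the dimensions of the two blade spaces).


Meet grade = grade(A) + grade(B) - n
= 2 + 3 - 4 = 1
C(4,2) = 6
C(4,3) = 4
dim_A + dim_B = 6 + 4 = 10


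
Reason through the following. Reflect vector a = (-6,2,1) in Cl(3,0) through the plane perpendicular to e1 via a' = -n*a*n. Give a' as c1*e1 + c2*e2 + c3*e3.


Reflection formula: a' = -n*a*n, with n = e1 (unit vector, n^2 = 1).
For reflection through hyperplane perp to e1:
The component along e1 flips sign, others stay.
a = (-6, 2, 1)
a' = (6, 2, 1)
a' = 6*e1 + 2*e2 + 1*e3


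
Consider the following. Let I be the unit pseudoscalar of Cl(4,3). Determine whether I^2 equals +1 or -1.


The pseudoscalar I = e1...e_n (product of all n generators) of Cl(p,q) satisfies I^2 = (-1)^(q + n(n-1)/2).
p = 4, q = 3, n = p + q = 7
n(n-1)/2 = 7 * 6 / 2 = 21
Exponent = q + n(n-1)/2 = 3 + 21 = 24
I^2 = (-1)^24 = +1


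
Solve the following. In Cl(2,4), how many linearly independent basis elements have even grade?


Even subalgebra dimension = 2^(n-1)
n = 2 + 4 = 6
2^(6 - 1) = 2^5 = 32
Verification: sum of C(6,k) for even k = 1 + 15 + 15 + 1 = 32
Result = 32


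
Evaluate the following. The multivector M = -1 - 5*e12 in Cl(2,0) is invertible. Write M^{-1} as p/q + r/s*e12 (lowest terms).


M = -1 - 5*e12, where e12^2 = -1.
Since M commutes with its reverse ~M = a - b*e12, M * ~M = a^2 - b^2*e12^2 = a^2 + b^2.
So M^{-1} = ~M / (a^2 + b^2) = (a - b*e12)/(a^2 + b^2).
a^2 + b^2 = 1 + 25 = 26
Scalar part = -1/26 = -1/26
Bivector coeff = 5/26 = 5/26
M^{-1} = -1/26 + 5/26*e12


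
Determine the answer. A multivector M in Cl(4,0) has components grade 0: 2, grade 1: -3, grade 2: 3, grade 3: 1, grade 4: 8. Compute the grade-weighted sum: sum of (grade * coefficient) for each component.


Grade-weighted sum = sum of grade_k * coefficient_k
0*2 = 0
1*(-3) = -3
2*3 = 6
3*1 = 3
4*8 = 32
Total = 0 + (-3) + 6 + 3 + 32 = 38


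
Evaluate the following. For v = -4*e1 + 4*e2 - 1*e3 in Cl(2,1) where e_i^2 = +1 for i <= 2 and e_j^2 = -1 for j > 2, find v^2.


v^2 = sum of c_i^2 * e_i^2
Positive signature terms (e_i^2 = +1): (-4)^2 + 4^2 = 32
Negative signature terms (e_j^2 = -1): (-1)^2 = 1
v^2 = 32 - 1 = 31


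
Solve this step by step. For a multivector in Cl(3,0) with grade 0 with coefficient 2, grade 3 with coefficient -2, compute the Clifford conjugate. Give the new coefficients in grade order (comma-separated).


Clifford conjugate sign for grade k: (-1)^(k(k+1)/2)
Grade 0: (-1)^(0*1/2) = (-1)^0 = 1, coeff 2 -> 2
Grade 3: (-1)^(3*4/2) = (-1)^6 = 1, coeff -2 -> -2
Conjugated coefficients: 2, -2


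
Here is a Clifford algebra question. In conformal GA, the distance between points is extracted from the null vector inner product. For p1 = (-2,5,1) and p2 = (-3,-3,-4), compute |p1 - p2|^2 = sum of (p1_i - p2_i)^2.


p1 - p2 = (1, 8, 5)
|p1 - p2|^2 = 1^2 + 8^2 + 5^2
= 1 + 64 + 25
= 90


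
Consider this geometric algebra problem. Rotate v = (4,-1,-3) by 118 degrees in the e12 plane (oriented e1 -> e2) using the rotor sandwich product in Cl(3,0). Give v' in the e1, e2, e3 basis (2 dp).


Rotor R = cos(59deg) - sin(59deg)*e12
Rotation angle theta = 2 * 59 = 118 degrees in the e12 plane (e1 -> e2).
The component perpendicular to the plane (e3) is invariant: v'_3 = v3 = -3.00
cos(118deg) = -0.4695, sin(118deg) = 0.8829
v'_1 = v1*cos(theta) - v2*sin(theta) = 4*(-0.4695) - (-1)*0.8829 = -0.99
v'_2 = v1*sin(theta) + v2*cos(theta) = 4*0.8829 + (-1)*(-0.4695) = 4.00
v' = -0.99*e1 + 4.00*e2 - 3.00*e3


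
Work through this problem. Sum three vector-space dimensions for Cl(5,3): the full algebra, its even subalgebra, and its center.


n = 5 + 3 = 8
Total dim = 2^8 = 256
Even subalgebra dim = 2^7 = 128
n is even, so center dim = 1
Sum = 256 + 128 + 1 = 385


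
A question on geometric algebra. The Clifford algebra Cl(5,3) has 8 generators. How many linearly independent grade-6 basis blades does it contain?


Number of grade-k basis blades in Cl(p,q) with n = p + q is C(n, k).
n = 5 + 3 = 8
C(8, 6) = 8! / (6! * 2!)
= 40320 / (720 * 2)
= 28


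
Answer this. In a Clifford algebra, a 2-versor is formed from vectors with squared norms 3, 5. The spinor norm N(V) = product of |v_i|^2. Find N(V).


Spinor norm N(V) = |v1|^2 * |v2|^2 * ... * |v2|^2
= 3 * 5
Running product: 3, 15
N(V) = 15


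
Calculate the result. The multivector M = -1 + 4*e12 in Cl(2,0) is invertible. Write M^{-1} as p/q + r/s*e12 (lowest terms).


M = -1 + 4*e12, where e12^2 = -1.
Since M commutes with its reverse ~M = a - b*e12, M * ~M = a^2 - b^2*e12^2 = a^2 + b^2.
So M^{-1} = ~M / (a^2 + b^2) = (a - b*e12)/(a^2 + b^2).
a^2 + b^2 = 1 + 16 = 17
Scalar part = -1/17 = -1/17
Bivector coeff = -4/17 = -4/17
M^{-1} = -1/17 - 4/17*e12


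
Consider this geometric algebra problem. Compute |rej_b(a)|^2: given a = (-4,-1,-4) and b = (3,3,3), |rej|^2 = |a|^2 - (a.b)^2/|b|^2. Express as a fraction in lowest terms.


|a|^2 = (-4)^2 + (-1)^2 + (-4)^2 = 33
|b|^2 = 3^2 + 3^2 + 3^2 = 27
a . b = (-4)*3 + (-1)*3 + (-4)*3 = -27
(a.b)^2 = (-27)^2 = 729
|rej|^2 = 33 - 729/27
= (891 - 729)/27
= 162/27
In lowest terms: 6/1


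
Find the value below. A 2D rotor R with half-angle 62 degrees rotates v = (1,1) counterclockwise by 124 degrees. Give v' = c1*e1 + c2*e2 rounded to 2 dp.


Rotor R = cos(62deg) - sin(62deg)*e12
Rotation angle theta = 2 * 62 = 124 degrees
v' = R*v*~R rotates v by theta.
cos(124deg) = -0.5592, sin(124deg) = 0.8290
v'_1 = 1*cos(124deg) - 1*sin(124deg)
= 1*(-0.5592) - 1*0.8290
= -1.39
v'_2 = 1*sin(124deg) + 1*cos(124deg)
= 1*0.8290 + 1*(-0.5592)
= 0.27
v' = -1.39*e1 + 0.27*e2


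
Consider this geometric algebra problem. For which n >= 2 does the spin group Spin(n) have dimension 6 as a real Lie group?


dim Spin(n) = dim so(n) = n(n-1)/2.
Solve n(n-1)/2 = 6, i.e. n^2 - n - 12 = 0.
Discriminant = 1 + 8*6 = 49
n = (1 + sqrt(49))/2 = (1 + 7)/2 = 4


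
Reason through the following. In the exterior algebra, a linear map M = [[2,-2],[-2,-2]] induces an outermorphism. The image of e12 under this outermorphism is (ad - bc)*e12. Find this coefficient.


The outermorphism of a linear map f sends e1^e2 to f(e1)^f(e2).
f(e1) = 2*e1 - 2*e2
f(e2) = -2*e1 - 2*e2
f(e1) ^ f(e2) = (2*e1 - 2*e2) ^ (-2*e1 - 2*e2)
= 2*(-2)*e12 + (-2)*(-2)*e21
= (-4 - 4)*e12
= -8*e12
Coefficient = -8


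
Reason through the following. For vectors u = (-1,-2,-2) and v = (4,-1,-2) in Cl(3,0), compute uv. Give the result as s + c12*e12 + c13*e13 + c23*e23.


In Cl(3,0): e_i^2 = 1, e_ie_j = -e_je_i for i != j.
Scalar part = u . v = (-1)*4 + (-2)*(-1) + (-2)*(-2)
= -4 + 2 + 4 = 2
e12 coeff = (-1)*(-1) - (-2)*4 = 1 - (-8) = 9
e13 coeff = (-1)*(-2) - (-2)*4 = 2 - (-8) = 10
e23 coeff = (-2)*(-2) - (-2)*(-1) = 4 - 2 = 2
uv = 2 + 9*e12 + 10*e13 + 2*e23


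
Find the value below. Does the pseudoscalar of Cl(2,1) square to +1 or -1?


The pseudoscalar I = e1...e_n (product of all n generators) of Cl(p,q) satisfies I^2 = (-1)^(q + n(n-1)/2).
p = 2, q = 1, n = p + q = 3
n(n-1)/2 = 3 * 2 / 2 = 3
Exponent = q + n(n-1)/2 = 1 + 3 = 4
I^2 = (-1)^4 = +1


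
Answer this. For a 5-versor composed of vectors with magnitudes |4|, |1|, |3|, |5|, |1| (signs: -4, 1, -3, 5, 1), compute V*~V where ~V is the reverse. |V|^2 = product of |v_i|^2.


Each vector v_i has |v_i|^2 = s_i^2
Squared scales: (-4)^2 = 16, 1^2 = 1, (-3)^2 = 9, 5^2 = 25, 1^2 = 1
|V|^2 = 16 * 1 * 9 * 25 * 1
= 3600


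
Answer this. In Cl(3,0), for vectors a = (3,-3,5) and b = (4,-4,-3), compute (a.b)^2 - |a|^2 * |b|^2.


a . b = 3*4 + (-3)*(-4) + 5*(-3)
= 12 + 12 + (-15) = 9
|a|^2 = 3^2 + (-3)^2 + 5^2 = 43
|b|^2 = 4^2 + (-4)^2 + (-3)^2 = 41
(a.b)^2 = 9^2 = 81
|a|^2 * |b|^2 = 43 * 41 = 1763
Result = 81 - 1763 = -1682
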